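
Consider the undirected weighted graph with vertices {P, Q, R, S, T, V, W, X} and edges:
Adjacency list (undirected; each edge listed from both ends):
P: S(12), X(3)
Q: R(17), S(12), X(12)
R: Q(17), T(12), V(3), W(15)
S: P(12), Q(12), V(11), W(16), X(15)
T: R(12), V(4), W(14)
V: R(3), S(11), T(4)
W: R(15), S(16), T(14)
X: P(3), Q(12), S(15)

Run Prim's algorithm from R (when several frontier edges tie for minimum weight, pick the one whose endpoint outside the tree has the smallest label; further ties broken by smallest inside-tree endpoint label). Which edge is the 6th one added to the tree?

Q-S

Grow the tree from R using Prim:
Step 1: frontier [R—V 3, R—T 12, R—W 15, Q—R 17] → take R—V (3); add V.
Step 2: frontier [R—T 12, R—W 15, Q—R 17, T—V 4, S—V 11] → take T—V (4); add T.
Step 3: frontier [R—W 15, Q—R 17, T—W 14, S—V 11] → take S—V (11); add S.
Step 4: frontier [R—W 15, Q—R 17, P—S 12, Q—S 12, S—X 15, S—W 16, T—W 14] → take P—S (12); add P.
Step 5: frontier [P—X 3, R—W 15, Q—R 17, Q—S 12, S—X 15, S—W 16, T—W 14] → take P—X (3); add X.
Step 6: frontier [R—W 15, Q—R 17, Q—S 12, S—W 16, T—W 14, Q—X 12] → take Q—S (12); add Q.
Step 7: frontier [R—W 15, S—W 16, T—W 14] → take T—W (14); add W.
The 6th edge added is Q—S.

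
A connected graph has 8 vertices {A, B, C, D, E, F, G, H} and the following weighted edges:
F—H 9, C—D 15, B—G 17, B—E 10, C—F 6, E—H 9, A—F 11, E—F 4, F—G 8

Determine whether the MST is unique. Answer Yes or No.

Kruskal's algorithm — process edges by increasing weight (ties by edge label):
E—F (4): add — endpoints in different components.
C—F (6): add — endpoints in different components.
F—G (8): add — endpoints in different components.
E—H (9): add — endpoints in different components.
F—H (9): skip — F and H already connected.
B—E (10): add — endpoints in different components.
A—F (11): add — endpoints in different components.
C—D (15): add — endpoints in different components.
Non-tree edge F—H has weight 9, equal to the heaviest edge on its tree cycle — swapping gives another MST of the same weight. Not unique.

No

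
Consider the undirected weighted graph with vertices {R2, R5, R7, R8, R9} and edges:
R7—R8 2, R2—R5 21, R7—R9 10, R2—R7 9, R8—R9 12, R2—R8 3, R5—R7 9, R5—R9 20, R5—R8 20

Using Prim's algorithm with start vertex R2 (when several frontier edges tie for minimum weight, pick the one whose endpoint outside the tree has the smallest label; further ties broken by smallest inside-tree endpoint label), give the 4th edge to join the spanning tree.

R7-R9

Prim, starting at R2.
Step 1: frontier [R2—R8 3, R2—R7 9, R2—R5 21] → take R2—R8 (3); add R8.
Step 2: frontier [R2—R7 9, R2—R5 21, R7—R8 2, R8—R9 12, R5—R8 20] → take R7—R8 (2); add R7.
Step 3: frontier [R2—R5 21, R5—R7 9, R7—R9 10, R8—R9 12, R5—R8 20] → take R5—R7 (9); add R5.
Step 4: frontier [R5—R9 20, R7—R9 10, R8—R9 12] → take R7—R9 (10); add R9.
The 4th edge added is R7—R9.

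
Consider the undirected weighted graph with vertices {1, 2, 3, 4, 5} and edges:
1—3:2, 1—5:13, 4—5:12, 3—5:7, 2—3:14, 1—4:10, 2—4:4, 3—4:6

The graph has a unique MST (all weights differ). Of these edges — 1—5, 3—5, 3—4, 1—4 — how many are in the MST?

2

Sort edges by weight, then run Kruskal:
1—3 (2): add. Components now {1,3} {2} {4} {5}
2—4 (4): add. Components now {1,3} {2,4} {5}
3—4 (6): add. Components now {1,2,3,4} {5}
3—5 (7): add. Components now {1,2,3,4,5}
MST edge set: {1—3, 2—4, 3—4, 3—5}.
Of the listed edges, {3—5, 3—4} are in the MST → 2.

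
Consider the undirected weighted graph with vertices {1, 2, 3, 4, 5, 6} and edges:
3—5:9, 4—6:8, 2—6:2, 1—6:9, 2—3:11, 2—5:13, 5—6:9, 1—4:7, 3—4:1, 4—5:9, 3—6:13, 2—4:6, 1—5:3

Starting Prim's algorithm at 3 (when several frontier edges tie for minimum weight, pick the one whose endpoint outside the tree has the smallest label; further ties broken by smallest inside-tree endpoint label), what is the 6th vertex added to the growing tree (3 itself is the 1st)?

Grow the tree from 3 using Prim:
Step 1: frontier [3—4 1, 3—5 9, 2—3 11, 3—6 13] → take 3—4 (1); add 4.
Step 2: frontier [3—5 9, 2—3 11, 3—6 13, 2—4 6, 1—4 7, 4—6 8, 4—5 9] → take 2—4 (6); add 2.
Step 3: frontier [2—6 2, 2—5 13, 3—5 9, 3—6 13, 1—4 7, 4—6 8, 4—5 9] → take 2—6 (2); add 6.
Step 4: frontier [2—5 13, 3—5 9, 1—4 7, 4—5 9, 1—6 9, 5—6 9] → take 1—4 (7); add 1.
Step 5: frontier [1—5 3, 2—5 13, 3—5 9, 4—5 9, 5—6 9] → take 1—5 (3); add 5.
Vertex order: 3, 4, 2, 6, 1, 5. The 6th vertex is 5.

5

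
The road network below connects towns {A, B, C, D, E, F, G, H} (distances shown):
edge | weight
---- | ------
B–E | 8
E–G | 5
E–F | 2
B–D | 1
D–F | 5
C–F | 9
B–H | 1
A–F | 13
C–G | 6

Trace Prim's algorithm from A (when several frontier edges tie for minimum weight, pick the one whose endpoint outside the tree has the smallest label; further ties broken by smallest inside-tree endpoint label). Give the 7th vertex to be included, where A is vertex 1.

G

Prim's algorithm from A:
Step 1: cheapest edge leaving the tree is A–F (13); add F.
Step 2: cheapest edge leaving the tree is E–F (2); add E.
Step 3: cheapest edge leaving the tree is D–F (5); add D.
Step 4: cheapest edge leaving the tree is B–D (1); add B.
Step 5: cheapest edge leaving the tree is B–H (1); add H.
Step 6: cheapest edge leaving the tree is E–G (5); add G.
Step 7: cheapest edge leaving the tree is C–G (6); add C.
Vertex order: A, F, E, D, B, H, G, C. The 7th vertex is G.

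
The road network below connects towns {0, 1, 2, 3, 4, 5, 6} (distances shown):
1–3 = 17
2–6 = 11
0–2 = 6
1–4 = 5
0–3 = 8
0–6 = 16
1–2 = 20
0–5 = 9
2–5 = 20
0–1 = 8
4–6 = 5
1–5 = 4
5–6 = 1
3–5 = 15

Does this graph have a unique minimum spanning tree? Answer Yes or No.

Kruskal: consider edges lightest-first.
5–6 (1): add — endpoints in different components.
1–5 (4): add — endpoints in different components.
1–4 (5): add — endpoints in different components.
4–6 (5): skip — 4 and 6 already connected.
0–2 (6): add — endpoints in different components.
0–1 (8): add — endpoints in different components.
0–3 (8): add — endpoints in different components.
Non-tree edge 4–6 has weight 5, equal to the heaviest edge on its tree cycle — swapping gives another MST of the same weight. Not unique.

No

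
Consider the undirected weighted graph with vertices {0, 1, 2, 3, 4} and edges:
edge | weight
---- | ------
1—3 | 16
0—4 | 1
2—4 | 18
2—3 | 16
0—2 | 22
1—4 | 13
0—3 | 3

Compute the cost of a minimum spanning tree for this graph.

33

Prim, starting at 1.
Step 1: cheapest edge leaving the tree is 1—4 (13); add 4.
Step 2: cheapest edge leaving the tree is 0—4 (1); add 0.
Step 3: cheapest edge leaving the tree is 0—3 (3); add 3.
Step 4: cheapest edge leaving the tree is 2—3 (16); add 2.
MST edges: 1—4, 0—4, 0—3, 2—3; total weight 13+1+3+16 = 33.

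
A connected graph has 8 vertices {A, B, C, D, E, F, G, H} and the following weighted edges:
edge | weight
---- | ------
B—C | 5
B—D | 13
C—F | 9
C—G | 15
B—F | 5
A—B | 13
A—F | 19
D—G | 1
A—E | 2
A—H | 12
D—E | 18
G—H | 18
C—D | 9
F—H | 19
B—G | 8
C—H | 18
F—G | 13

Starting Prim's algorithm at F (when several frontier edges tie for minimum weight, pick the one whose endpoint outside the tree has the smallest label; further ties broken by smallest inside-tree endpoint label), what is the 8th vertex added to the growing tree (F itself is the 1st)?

H

Prim's algorithm from F:
Step 1: cheapest edge leaving the tree is B—F (5); add B.
Step 2: cheapest edge leaving the tree is B—C (5); add C.
Step 3: cheapest edge leaving the tree is B—G (8); add G.
Step 4: cheapest edge leaving the tree is D—G (1); add D.
Step 5: cheapest edge leaving the tree is A—B (13); add A.
Step 6: cheapest edge leaving the tree is A—E (2); add E.
Step 7: cheapest edge leaving the tree is A—H (12); add H.
Vertex order: F, B, C, G, D, A, E, H. The 8th vertex is H.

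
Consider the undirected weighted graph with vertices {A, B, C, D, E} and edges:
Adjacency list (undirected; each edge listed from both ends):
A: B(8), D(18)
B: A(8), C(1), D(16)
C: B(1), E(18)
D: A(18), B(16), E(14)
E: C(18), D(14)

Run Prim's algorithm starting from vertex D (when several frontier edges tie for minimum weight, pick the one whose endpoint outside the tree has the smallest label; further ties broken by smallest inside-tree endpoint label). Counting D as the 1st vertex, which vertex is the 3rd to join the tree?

B

Grow the tree from D using Prim:
Step 1: cheapest edge leaving the tree is D–E (14); add E.
Step 2: cheapest edge leaving the tree is B–D (16); add B.
Step 3: cheapest edge leaving the tree is B–C (1); add C.
Step 4: cheapest edge leaving the tree is A–B (8); add A.
Vertex order: D, E, B, C, A. The 3rd vertex is B.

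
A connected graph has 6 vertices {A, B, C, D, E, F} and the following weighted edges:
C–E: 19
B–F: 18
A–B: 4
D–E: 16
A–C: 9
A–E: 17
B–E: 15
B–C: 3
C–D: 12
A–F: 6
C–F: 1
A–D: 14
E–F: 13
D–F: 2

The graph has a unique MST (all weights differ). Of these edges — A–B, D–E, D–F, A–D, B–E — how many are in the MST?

Kruskal's algorithm — process edges by increasing weight (ties by edge label):
C–F (1): add. Components now {A} {B} {C,F} {D} {E}
D–F (2): add. Components now {A} {B} {C,D,F} {E}
B–C (3): add. Components now {A} {B,C,D,F} {E}
A–B (4): add. Components now {A,B,C,D,F} {E}
A–F (6): skip — A and F already connected.
A–C (9): skip — A and C already connected.
C–D (12): skip — C and D already connected.
E–F (13): add. Components now {A,B,C,D,E,F}
MST edge set: {C–F, D–F, B–C, A–B, E–F}.
Of the listed edges, {A–B, D–F} are in the MST → 2.

2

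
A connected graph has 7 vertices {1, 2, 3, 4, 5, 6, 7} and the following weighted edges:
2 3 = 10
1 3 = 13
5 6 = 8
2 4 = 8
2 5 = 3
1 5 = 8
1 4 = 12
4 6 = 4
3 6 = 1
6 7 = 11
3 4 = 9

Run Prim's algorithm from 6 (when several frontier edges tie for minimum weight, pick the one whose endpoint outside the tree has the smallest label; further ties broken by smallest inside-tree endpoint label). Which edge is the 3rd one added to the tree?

2-4

Prim's algorithm from 6:
Step 1: cheapest edge leaving the tree is 3 6 (1); add 3.
Step 2: cheapest edge leaving the tree is 4 6 (4); add 4.
Step 3: cheapest edge leaving the tree is 2 4 (8); add 2.
Step 4: cheapest edge leaving the tree is 2 5 (3); add 5.
Step 5: cheapest edge leaving the tree is 1 5 (8); add 1.
Step 6: cheapest edge leaving the tree is 6 7 (11); add 7.
The 3rd edge added is 2 4.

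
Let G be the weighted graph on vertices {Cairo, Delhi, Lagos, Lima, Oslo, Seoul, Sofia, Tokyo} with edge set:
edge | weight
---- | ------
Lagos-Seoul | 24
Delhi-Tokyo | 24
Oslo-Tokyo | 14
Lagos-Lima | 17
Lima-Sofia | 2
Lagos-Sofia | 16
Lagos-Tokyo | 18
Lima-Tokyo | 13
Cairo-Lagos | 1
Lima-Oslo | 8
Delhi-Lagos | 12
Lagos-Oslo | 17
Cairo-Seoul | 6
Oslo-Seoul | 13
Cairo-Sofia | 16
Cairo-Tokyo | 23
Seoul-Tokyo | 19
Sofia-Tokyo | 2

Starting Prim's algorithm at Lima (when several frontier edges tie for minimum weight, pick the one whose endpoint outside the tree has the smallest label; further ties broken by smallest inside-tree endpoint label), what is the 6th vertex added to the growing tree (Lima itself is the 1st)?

Cairo

Grow the tree from Lima using Prim:
Step 1: cheapest edge leaving the tree is Lima-Sofia (2); add Sofia.
Step 2: cheapest edge leaving the tree is Sofia-Tokyo (2); add Tokyo.
Step 3: cheapest edge leaving the tree is Lima-Oslo (8); add Oslo.
Step 4: cheapest edge leaving the tree is Oslo-Seoul (13); add Seoul.
Step 5: cheapest edge leaving the tree is Cairo-Seoul (6); add Cairo.
Step 6: cheapest edge leaving the tree is Cairo-Lagos (1); add Lagos.
Step 7: cheapest edge leaving the tree is Delhi-Lagos (12); add Delhi.
Vertex order: Lima, Sofia, Tokyo, Oslo, Seoul, Cairo, Lagos, Delhi. The 6th vertex is Cairo.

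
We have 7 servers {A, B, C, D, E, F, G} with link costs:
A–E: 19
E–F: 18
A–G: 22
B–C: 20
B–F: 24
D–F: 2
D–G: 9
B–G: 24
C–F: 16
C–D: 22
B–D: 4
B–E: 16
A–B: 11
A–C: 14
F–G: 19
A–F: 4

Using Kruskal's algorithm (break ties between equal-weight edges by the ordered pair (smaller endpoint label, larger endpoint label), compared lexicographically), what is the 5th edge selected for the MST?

A-C

Sort edges by weight, then run Kruskal:
D–F (2): add. Components now {A} {B} {C} {D,F} {E} {G}
A–F (4): add. Components now {A,D,F} {B} {C} {E} {G}
B–D (4): add. Components now {A,B,D,F} {C} {E} {G}
D–G (9): add. Components now {A,B,D,F,G} {C} {E}
A–B (11): skip — A and B already connected.
A–C (14): add. Components now {A,B,C,D,F,G} {E}
B–E (16): add. Components now {A,B,C,D,E,F,G}
The 5th edge added is A–C.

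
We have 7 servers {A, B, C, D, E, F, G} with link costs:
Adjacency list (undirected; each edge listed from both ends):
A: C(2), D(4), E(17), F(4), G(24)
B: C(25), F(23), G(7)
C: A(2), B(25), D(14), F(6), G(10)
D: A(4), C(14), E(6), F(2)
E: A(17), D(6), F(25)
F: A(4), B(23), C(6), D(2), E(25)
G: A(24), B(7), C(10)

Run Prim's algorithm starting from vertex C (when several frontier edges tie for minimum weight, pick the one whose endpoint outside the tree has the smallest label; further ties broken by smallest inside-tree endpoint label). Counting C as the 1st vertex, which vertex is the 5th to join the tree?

E

Grow the tree from C using Prim:
Step 1: cheapest edge leaving the tree is A–C (2); add A.
Step 2: cheapest edge leaving the tree is A–D (4); add D.
Step 3: cheapest edge leaving the tree is D–F (2); add F.
Step 4: cheapest edge leaving the tree is D–E (6); add E.
Step 5: cheapest edge leaving the tree is C–G (10); add G.
Step 6: cheapest edge leaving the tree is B–G (7); add B.
Vertex order: C, A, D, F, E, G, B. The 5th vertex is E.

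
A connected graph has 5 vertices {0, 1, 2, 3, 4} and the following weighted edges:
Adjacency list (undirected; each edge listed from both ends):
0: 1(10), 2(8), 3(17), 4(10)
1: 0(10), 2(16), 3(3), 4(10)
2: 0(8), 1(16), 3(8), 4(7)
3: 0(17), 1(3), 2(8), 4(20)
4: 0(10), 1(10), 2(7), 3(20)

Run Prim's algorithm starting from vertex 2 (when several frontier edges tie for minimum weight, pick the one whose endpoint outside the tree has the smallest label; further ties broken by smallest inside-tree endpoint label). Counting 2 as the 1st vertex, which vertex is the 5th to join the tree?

1

Prim's algorithm from 2:
Step 1: frontier [2—4 7, 0—2 8, 2—3 8, 1—2 16] → take 2—4 (7); add 4.
Step 2: frontier [0—2 8, 2—3 8, 1—2 16, 0—4 10, 1—4 10, 3—4 20] → take 0—2 (8); add 0.
Step 3: frontier [0—1 10, 0—3 17, 2—3 8, 1—2 16, 1—4 10, 3—4 20] → take 2—3 (8); add 3.
Step 4: frontier [0—1 10, 1—2 16, 1—3 3, 1—4 10] → take 1—3 (3); add 1.
Vertex order: 2, 4, 0, 3, 1. The 5th vertex is 1.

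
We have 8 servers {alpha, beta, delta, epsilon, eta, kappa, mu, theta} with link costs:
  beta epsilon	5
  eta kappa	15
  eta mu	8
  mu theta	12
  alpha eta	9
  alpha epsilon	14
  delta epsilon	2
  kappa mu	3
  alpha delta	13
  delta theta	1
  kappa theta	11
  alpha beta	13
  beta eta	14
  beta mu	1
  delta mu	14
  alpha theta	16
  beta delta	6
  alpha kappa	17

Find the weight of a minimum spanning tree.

29

Sort edges by weight, then run Kruskal:
beta mu (1): add — endpoints in different components.
delta theta (1): add — endpoints in different components.
delta epsilon (2): add — endpoints in different components.
kappa mu (3): add — endpoints in different components.
beta epsilon (5): add — endpoints in different components.
beta delta (6): skip — beta and delta already connected.
eta mu (8): add — endpoints in different components.
alpha eta (9): add — endpoints in different components.
MST edges: beta mu, delta theta, delta epsilon, kappa mu, beta epsilon, eta mu, alpha eta; total weight 1+1+2+3+5+8+9 = 29.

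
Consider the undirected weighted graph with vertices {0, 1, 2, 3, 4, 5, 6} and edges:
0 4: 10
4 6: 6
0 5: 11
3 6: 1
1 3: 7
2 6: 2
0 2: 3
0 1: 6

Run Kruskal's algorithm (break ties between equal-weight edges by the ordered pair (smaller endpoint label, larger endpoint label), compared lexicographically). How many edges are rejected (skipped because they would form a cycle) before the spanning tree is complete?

Kruskal's algorithm — process edges by increasing weight (ties by edge label):
3 6 (1): add — endpoints in different components.
2 6 (2): add — endpoints in different components.
0 2 (3): add — endpoints in different components.
0 1 (6): add — endpoints in different components.
4 6 (6): add — endpoints in different components.
1 3 (7): skip — 1 and 3 already connected.
0 4 (10): skip — 0 and 4 already connected.
0 5 (11): add — endpoints in different components.
Edges rejected before the tree was complete: 2.

2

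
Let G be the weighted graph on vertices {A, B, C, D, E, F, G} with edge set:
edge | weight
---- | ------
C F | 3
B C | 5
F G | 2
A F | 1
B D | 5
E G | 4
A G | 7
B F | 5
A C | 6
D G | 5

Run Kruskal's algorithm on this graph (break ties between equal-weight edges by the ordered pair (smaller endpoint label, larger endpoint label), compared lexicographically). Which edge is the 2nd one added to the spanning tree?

F-G

Sort edges by weight, then run Kruskal:
A F (1): add — endpoints in different components.
F G (2): add — endpoints in different components.
C F (3): add — endpoints in different components.
E G (4): add — endpoints in different components.
B C (5): add — endpoints in different components.
B D (5): add — endpoints in different components.
The 2nd edge added is F G.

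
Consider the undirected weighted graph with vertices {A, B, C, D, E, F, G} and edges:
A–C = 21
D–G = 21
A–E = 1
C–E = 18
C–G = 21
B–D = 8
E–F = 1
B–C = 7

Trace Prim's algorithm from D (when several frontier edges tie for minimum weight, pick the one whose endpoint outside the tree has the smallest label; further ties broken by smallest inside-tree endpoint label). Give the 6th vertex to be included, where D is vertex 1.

Prim, starting at D.
Step 1: cheapest edge leaving the tree is B–D (8); add B.
Step 2: cheapest edge leaving the tree is B–C (7); add C.
Step 3: cheapest edge leaving the tree is C–E (18); add E.
Step 4: cheapest edge leaving the tree is A–E (1); add A.
Step 5: cheapest edge leaving the tree is E–F (1); add F.
Step 6: cheapest edge leaving the tree is C–G (21); add G.
Vertex order: D, B, C, E, A, F, G. The 6th vertex is F.

F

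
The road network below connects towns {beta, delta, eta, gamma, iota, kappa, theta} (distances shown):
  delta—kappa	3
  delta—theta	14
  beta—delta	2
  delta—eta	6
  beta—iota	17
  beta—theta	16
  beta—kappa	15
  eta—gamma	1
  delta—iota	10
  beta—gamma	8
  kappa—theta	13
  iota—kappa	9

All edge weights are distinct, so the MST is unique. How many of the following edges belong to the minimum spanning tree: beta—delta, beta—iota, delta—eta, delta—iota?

Kruskal's algorithm — process edges by increasing weight (ties by edge label):
eta—gamma (1): add — endpoints in different components.
beta—delta (2): add — endpoints in different components.
delta—kappa (3): add — endpoints in different components.
delta—eta (6): add — endpoints in different components.
beta—gamma (8): skip — beta and gamma already connected.
iota—kappa (9): add — endpoints in different components.
delta—iota (10): skip — delta and iota already connected.
kappa—theta (13): add — endpoints in different components.
MST edge set: {eta—gamma, beta—delta, delta—kappa, delta—eta, iota—kappa, kappa—theta}.
Of the listed edges, {beta—delta, delta—eta} are in the MST → 2.

2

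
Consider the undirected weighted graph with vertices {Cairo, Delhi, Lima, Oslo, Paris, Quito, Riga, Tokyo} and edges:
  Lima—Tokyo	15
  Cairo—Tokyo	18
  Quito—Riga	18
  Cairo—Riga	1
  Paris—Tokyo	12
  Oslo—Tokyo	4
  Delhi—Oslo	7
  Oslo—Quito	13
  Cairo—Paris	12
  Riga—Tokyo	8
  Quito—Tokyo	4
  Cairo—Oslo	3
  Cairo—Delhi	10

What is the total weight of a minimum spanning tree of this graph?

46

Grow the tree from Cairo using Prim:
Step 1: frontier [Cairo—Riga 1, Cairo—Oslo 3, Cairo—Delhi 10, Cairo—Paris 12, Cairo—Tokyo 18] → take Cairo—Riga (1); add Riga.
Step 2: frontier [Cairo—Oslo 3, Cairo—Delhi 10, Cairo—Paris 12, Cairo—Tokyo 18, Riga—Tokyo 8, Quito—Riga 18] → take Cairo—Oslo (3); add Oslo.
Step 3: frontier [Cairo—Delhi 10, Cairo—Paris 12, Cairo—Tokyo 18, Oslo—Tokyo 4, Delhi—Oslo 7, Oslo—Quito 13, Riga—Tokyo 8, Quito—Riga 18] → take Oslo—Tokyo (4); add Tokyo.
Step 4: frontier [Cairo—Delhi 10, Cairo—Paris 12, Delhi—Oslo 7, Oslo—Quito 13, Quito—Riga 18, Quito—Tokyo 4, Paris—Tokyo 12, Lima—Tokyo 15] → take Quito—Tokyo (4); add Quito.
Step 5: frontier [Cairo—Delhi 10, Cairo—Paris 12, Delhi—Oslo 7, Paris—Tokyo 12, Lima—Tokyo 15] → take Delhi—Oslo (7); add Delhi.
Step 6: frontier [Cairo—Paris 12, Paris—Tokyo 12, Lima—Tokyo 15] → take Cairo—Paris (12); add Paris.
Step 7: frontier [Lima—Tokyo 15] → take Lima—Tokyo (15); add Lima.
MST edges: Cairo—Riga, Cairo—Oslo, Oslo—Tokyo, Quito—Tokyo, Delhi—Oslo, Cairo—Paris, Lima—Tokyo; total weight 1+3+4+4+7+12+15 = 46.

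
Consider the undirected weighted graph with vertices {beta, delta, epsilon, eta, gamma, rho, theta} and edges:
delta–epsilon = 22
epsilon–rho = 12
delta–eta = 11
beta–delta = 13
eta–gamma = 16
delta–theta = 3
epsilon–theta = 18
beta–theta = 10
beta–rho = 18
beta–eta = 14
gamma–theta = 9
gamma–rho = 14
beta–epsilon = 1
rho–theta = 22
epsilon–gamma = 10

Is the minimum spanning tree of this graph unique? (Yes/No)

No

Kruskal: consider edges lightest-first.
beta–epsilon (1): add — endpoints in different components.
delta–theta (3): add — endpoints in different components.
gamma–theta (9): add — endpoints in different components.
beta–theta (10): add — endpoints in different components.
epsilon–gamma (10): skip — gamma and epsilon already connected.
delta–eta (11): add — endpoints in different components.
epsilon–rho (12): add — endpoints in different components.
Non-tree edge epsilon–gamma has weight 10, equal to the heaviest edge on its tree cycle — swapping gives another MST of the same weight. Not unique.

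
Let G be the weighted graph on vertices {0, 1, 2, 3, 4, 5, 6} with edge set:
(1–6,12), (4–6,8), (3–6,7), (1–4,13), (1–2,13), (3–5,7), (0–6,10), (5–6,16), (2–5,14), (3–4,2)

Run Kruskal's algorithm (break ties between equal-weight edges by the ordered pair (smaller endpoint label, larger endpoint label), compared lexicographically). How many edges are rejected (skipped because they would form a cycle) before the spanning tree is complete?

1

Kruskal: consider edges lightest-first.
3–4 (2): add. Components now {0} {1} {2} {3,4} {5} {6}
3–5 (7): add. Components now {0} {1} {2} {3,4,5} {6}
3–6 (7): add. Components now {0} {1} {2} {3,4,5,6}
4–6 (8): skip — 4 and 6 already connected.
0–6 (10): add. Components now {0,3,4,5,6} {1} {2}
1–6 (12): add. Components now {0,1,3,4,5,6} {2}
1–2 (13): add. Components now {0,1,2,3,4,5,6}
Edges rejected before the tree was complete: 1.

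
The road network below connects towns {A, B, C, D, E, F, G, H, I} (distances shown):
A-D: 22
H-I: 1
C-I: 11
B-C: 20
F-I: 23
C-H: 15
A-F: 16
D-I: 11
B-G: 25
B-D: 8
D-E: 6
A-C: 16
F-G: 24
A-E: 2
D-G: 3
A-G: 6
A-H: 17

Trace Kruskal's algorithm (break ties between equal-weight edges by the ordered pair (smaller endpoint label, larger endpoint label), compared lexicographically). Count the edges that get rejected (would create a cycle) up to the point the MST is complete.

Kruskal's algorithm — process edges by increasing weight (ties by edge label):
H-I (1): add — endpoints in different components.
A-E (2): add — endpoints in different components.
D-G (3): add — endpoints in different components.
A-G (6): add — endpoints in different components.
D-E (6): skip — D and E already connected.
B-D (8): add — endpoints in different components.
C-I (11): add — endpoints in different components.
D-I (11): add — endpoints in different components.
C-H (15): skip — C and H already connected.
A-C (16): skip — A and C already connected.
A-F (16): add — endpoints in different components.
Edges rejected before the tree was complete: 3.

3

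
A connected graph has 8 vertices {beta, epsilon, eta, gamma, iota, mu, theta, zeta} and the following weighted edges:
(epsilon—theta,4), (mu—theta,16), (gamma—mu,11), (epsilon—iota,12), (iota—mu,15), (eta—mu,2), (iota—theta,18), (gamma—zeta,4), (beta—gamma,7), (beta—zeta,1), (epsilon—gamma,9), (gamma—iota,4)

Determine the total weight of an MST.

Grow the tree from eta using Prim:
Step 1: frontier [eta—mu 2] → take eta—mu (2); add mu.
Step 2: frontier [gamma—mu 11, iota—mu 15, mu—theta 16] → take gamma—mu (11); add gamma.
Step 3: frontier [gamma—iota 4, gamma—zeta 4, beta—gamma 7, epsilon—gamma 9, iota—mu 15, mu—theta 16] → take gamma—iota (4); add iota.
Step 4: frontier [gamma—zeta 4, beta—gamma 7, epsilon—gamma 9, epsilon—iota 12, iota—theta 18, mu—theta 16] → take gamma—zeta (4); add zeta.
Step 5: frontier [beta—gamma 7, epsilon—gamma 9, epsilon—iota 12, iota—theta 18, mu—theta 16, beta—zeta 1] → take beta—zeta (1); add beta.
Step 6: frontier [epsilon—gamma 9, epsilon—iota 12, iota—theta 18, mu—theta 16] → take epsilon—gamma (9); add epsilon.
Step 7: frontier [epsilon—theta 4, iota—theta 18, mu—theta 16] → take epsilon—theta (4); add theta.
MST edges: eta—mu, gamma—mu, gamma—iota, gamma—zeta, beta—zeta, epsilon—gamma, epsilon—theta; total weight 2+11+4+4+1+9+4 = 35.

35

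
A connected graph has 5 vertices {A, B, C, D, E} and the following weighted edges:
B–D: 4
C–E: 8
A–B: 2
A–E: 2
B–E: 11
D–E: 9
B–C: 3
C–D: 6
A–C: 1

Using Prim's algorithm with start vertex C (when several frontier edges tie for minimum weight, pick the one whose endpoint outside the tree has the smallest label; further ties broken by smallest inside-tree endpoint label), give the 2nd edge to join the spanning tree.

A-B

Prim's algorithm from C:
Step 1: cheapest edge leaving the tree is A–C (1); add A.
Step 2: cheapest edge leaving the tree is A–B (2); add B.
Step 3: cheapest edge leaving the tree is A–E (2); add E.
Step 4: cheapest edge leaving the tree is B–D (4); add D.
The 2nd edge added is A–B.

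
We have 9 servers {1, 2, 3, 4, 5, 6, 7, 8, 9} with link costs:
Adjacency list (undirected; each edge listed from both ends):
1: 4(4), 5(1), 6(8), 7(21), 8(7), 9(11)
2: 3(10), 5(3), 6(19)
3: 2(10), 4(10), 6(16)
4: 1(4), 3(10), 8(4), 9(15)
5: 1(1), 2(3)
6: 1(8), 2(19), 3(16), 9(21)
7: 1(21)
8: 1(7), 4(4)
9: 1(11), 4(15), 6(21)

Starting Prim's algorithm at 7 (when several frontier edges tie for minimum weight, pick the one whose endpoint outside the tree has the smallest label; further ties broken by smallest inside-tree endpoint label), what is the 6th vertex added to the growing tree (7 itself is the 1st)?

Grow the tree from 7 using Prim:
Step 1: frontier [1—7 21] → take 1—7 (21); add 1.
Step 2: frontier [1—5 1, 1—4 4, 1—8 7, 1—6 8, 1—9 11] → take 1—5 (1); add 5.
Step 3: frontier [1—4 4, 1—8 7, 1—6 8, 1—9 11, 2—5 3] → take 2—5 (3); add 2.
Step 4: frontier [1—4 4, 1—8 7, 1—6 8, 1—9 11, 2—3 10, 2—6 19] → take 1—4 (4); add 4.
Step 5: frontier [1—8 7, 1—6 8, 1—9 11, 2—3 10, 2—6 19, 4—8 4, 3—4 10, 4—9 15] → take 4—8 (4); add 8.
Step 6: frontier [1—6 8, 1—9 11, 2—3 10, 2—6 19, 3—4 10, 4—9 15] → take 1—6 (8); add 6.
Step 7: frontier [1—9 11, 2—3 10, 3—4 10, 4—9 15, 3—6 16, 6—9 21] → take 2—3 (10); add 3.
Step 8: frontier [1—9 11, 4—9 15, 6—9 21] → take 1—9 (11); add 9.
Vertex order: 7, 1, 5, 2, 4, 8, 6, 3, 9. The 6th vertex is 8.

8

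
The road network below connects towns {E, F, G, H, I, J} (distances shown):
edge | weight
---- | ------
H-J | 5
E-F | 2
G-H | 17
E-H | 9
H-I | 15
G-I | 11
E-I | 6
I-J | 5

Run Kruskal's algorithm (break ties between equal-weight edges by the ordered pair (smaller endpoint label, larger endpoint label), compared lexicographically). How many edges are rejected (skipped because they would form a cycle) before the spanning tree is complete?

Sort edges by weight, then run Kruskal:
E-F (2): add — endpoints in different components.
H-J (5): add — endpoints in different components.
I-J (5): add — endpoints in different components.
E-I (6): add — endpoints in different components.
E-H (9): skip — E and H already connected.
G-I (11): add — endpoints in different components.
Edges rejected before the tree was complete: 1.

1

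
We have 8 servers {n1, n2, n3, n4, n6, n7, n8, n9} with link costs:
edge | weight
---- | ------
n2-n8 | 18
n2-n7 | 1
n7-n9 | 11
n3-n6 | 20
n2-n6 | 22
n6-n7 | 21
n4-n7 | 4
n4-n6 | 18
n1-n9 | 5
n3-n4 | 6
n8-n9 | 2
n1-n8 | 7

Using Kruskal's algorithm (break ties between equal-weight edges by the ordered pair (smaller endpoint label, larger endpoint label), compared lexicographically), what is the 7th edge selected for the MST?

Sort edges by weight, then run Kruskal:
n2-n7 (1): add — endpoints in different components.
n8-n9 (2): add — endpoints in different components.
n4-n7 (4): add — endpoints in different components.
n1-n9 (5): add — endpoints in different components.
n3-n4 (6): add — endpoints in different components.
n1-n8 (7): skip — n1 and n8 already connected.
n7-n9 (11): add — endpoints in different components.
n2-n8 (18): skip — n8 and n2 already connected.
n4-n6 (18): add — endpoints in different components.
The 7th edge added is n4-n6.

n4-n6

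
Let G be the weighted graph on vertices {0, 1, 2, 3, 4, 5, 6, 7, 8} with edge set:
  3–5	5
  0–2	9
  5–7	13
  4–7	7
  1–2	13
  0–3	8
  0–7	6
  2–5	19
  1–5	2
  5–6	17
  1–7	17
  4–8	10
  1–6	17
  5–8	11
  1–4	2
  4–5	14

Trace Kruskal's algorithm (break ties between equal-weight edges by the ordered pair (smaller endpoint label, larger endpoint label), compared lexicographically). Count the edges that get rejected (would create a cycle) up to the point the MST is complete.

Kruskal's algorithm — process edges by increasing weight (ties by edge label):
1–4 (2): add — endpoints in different components.
1–5 (2): add — endpoints in different components.
3–5 (5): add — endpoints in different components.
0–7 (6): add — endpoints in different components.
4–7 (7): add — endpoints in different components.
0–3 (8): skip — 0 and 3 already connected.
0–2 (9): add — endpoints in different components.
4–8 (10): add — endpoints in different components.
5–8 (11): skip — 5 and 8 already connected.
1–2 (13): skip — 1 and 2 already connected.
5–7 (13): skip — 5 and 7 already connected.
4–5 (14): skip — 4 and 5 already connected.
1–6 (17): add — endpoints in different components.
Edges rejected before the tree was complete: 5.

5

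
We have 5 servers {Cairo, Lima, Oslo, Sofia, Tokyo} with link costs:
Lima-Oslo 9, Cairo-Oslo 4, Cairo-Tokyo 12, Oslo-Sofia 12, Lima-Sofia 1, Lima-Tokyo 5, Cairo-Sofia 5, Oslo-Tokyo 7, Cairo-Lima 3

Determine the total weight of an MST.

Kruskal's algorithm — process edges by increasing weight (ties by edge label):
Lima-Sofia (1): add. Components now {Oslo} {Tokyo} {Cairo} {Lima,Sofia}
Cairo-Lima (3): add. Components now {Oslo} {Tokyo} {Cairo,Lima,Sofia}
Cairo-Oslo (4): add. Components now {Cairo,Lima,Oslo,Sofia} {Tokyo}
Cairo-Sofia (5): skip — Cairo and Sofia already connected.
Lima-Tokyo (5): add. Components now {Cairo,Lima,Oslo,Sofia,Tokyo}
MST edges: Lima-Sofia, Cairo-Lima, Cairo-Oslo, Lima-Tokyo; total weight 1+3+4+5 = 13.

13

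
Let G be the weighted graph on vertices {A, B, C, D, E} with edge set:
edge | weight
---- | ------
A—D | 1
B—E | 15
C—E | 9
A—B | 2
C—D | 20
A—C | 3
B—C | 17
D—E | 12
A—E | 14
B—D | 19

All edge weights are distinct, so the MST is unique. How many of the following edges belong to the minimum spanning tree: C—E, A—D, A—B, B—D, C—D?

Kruskal: consider edges lightest-first.
A—D (1): add — endpoints in different components.
A—B (2): add — endpoints in different components.
A—C (3): add — endpoints in different components.
C—E (9): add — endpoints in different components.
MST edge set: {A—D, A—B, A—C, C—E}.
Of the listed edges, {C—E, A—D, A—B} are in the MST → 3.

3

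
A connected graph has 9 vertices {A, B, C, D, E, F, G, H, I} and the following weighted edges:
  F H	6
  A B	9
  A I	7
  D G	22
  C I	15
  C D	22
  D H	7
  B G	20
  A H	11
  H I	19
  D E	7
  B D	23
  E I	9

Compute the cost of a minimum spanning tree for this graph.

Sort edges by weight, then run Kruskal:
F H (6): add — endpoints in different components.
A I (7): add — endpoints in different components.
D E (7): add — endpoints in different components.
D H (7): add — endpoints in different components.
A B (9): add — endpoints in different components.
E I (9): add — endpoints in different components.
A H (11): skip — A and H already connected.
C I (15): add — endpoints in different components.
H I (19): skip — H and I already connected.
B G (20): add — endpoints in different components.
MST edges: F H, A I, D E, D H, A B, E I, C I, B G; total weight 6+7+7+7+9+9+15+20 = 80.

80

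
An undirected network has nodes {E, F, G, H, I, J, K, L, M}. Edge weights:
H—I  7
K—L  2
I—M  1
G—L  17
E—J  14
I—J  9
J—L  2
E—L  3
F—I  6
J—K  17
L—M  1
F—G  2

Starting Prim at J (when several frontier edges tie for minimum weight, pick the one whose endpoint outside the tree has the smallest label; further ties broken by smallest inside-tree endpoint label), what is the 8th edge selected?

H-I

Prim, starting at J.
Step 1: frontier [J—L 2, I—J 9, E—J 14, J—K 17] → take J—L (2); add L.
Step 2: frontier [I—J 9, E—J 14, J—K 17, L—M 1, K—L 2, E—L 3, G—L 17] → take L—M (1); add M.
Step 3: frontier [I—J 9, E—J 14, J—K 17, K—L 2, E—L 3, G—L 17, I—M 1] → take I—M (1); add I.
Step 4: frontier [F—I 6, H—I 7, E—J 14, J—K 17, K—L 2, E—L 3, G—L 17] → take K—L (2); add K.
Step 5: frontier [F—I 6, H—I 7, E—J 14, E—L 3, G—L 17] → take E—L (3); add E.
Step 6: frontier [F—I 6, H—I 7, G—L 17] → take F—I (6); add F.
Step 7: frontier [F—G 2, H—I 7, G—L 17] → take F—G (2); add G.
Step 8: frontier [H—I 7] → take H—I (7); add H.
The 8th edge added is H—I.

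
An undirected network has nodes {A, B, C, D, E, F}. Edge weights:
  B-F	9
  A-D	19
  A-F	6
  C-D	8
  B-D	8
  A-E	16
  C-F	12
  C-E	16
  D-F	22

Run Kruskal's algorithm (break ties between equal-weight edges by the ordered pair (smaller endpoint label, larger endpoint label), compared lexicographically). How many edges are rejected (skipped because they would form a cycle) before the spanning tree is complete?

Sort edges by weight, then run Kruskal:
A-F (6): add — endpoints in different components.
B-D (8): add — endpoints in different components.
C-D (8): add — endpoints in different components.
B-F (9): add — endpoints in different components.
C-F (12): skip — C and F already connected.
A-E (16): add — endpoints in different components.
Edges rejected before the tree was complete: 1.

1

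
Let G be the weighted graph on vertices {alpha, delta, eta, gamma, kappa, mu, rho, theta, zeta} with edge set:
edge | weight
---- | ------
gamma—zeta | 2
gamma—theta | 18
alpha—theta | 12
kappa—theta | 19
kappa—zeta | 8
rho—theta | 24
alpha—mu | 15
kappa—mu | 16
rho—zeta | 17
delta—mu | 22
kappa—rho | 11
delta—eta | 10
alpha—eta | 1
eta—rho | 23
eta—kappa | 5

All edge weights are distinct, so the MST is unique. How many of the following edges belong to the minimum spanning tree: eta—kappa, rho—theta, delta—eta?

Kruskal: consider edges lightest-first.
alpha—eta (1): add — endpoints in different components.
gamma—zeta (2): add — endpoints in different components.
eta—kappa (5): add — endpoints in different components.
kappa—zeta (8): add — endpoints in different components.
delta—eta (10): add — endpoints in different components.
kappa—rho (11): add — endpoints in different components.
alpha—theta (12): add — endpoints in different components.
alpha—mu (15): add — endpoints in different components.
MST edge set: {alpha—eta, gamma—zeta, eta—kappa, kappa—zeta, delta—eta, kappa—rho, alpha—theta, alpha—mu}.
Of the listed edges, {eta—kappa, delta—eta} are in the MST → 2.

2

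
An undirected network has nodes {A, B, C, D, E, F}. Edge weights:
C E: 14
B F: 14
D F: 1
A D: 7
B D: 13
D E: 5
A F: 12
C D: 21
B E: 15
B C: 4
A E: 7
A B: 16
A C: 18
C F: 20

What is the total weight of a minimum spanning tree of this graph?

30

Prim, starting at E.
Step 1: cheapest edge leaving the tree is D E (5); add D.
Step 2: cheapest edge leaving the tree is D F (1); add F.
Step 3: cheapest edge leaving the tree is A D (7); add A.
Step 4: cheapest edge leaving the tree is B D (13); add B.
Step 5: cheapest edge leaving the tree is B C (4); add C.
MST edges: D E, D F, A D, B D, B C; total weight 5+1+7+13+4 = 30.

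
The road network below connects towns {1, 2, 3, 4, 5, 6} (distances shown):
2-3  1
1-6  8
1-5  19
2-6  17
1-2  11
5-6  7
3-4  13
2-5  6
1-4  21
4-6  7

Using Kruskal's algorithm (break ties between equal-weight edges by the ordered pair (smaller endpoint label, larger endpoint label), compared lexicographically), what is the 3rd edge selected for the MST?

Sort edges by weight, then run Kruskal:
2-3 (1): add. Components now {1} {2,3} {4} {5} {6}
2-5 (6): add. Components now {1} {2,3,5} {4} {6}
4-6 (7): add. Components now {1} {2,3,5} {4,6}
5-6 (7): add. Components now {1} {2,3,4,5,6}
1-6 (8): add. Components now {1,2,3,4,5,6}
The 3rd edge added is 4-6.

4-6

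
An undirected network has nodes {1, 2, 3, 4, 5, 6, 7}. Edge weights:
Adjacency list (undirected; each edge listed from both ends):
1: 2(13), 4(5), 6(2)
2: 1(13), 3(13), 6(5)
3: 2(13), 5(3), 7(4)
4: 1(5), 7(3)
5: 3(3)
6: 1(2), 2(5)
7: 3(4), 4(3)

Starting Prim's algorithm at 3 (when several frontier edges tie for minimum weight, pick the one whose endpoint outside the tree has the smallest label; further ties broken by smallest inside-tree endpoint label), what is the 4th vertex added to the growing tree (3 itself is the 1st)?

4

Grow the tree from 3 using Prim:
Step 1: frontier [3—5 3, 3—7 4, 2—3 13] → take 3—5 (3); add 5.
Step 2: frontier [3—7 4, 2—3 13] → take 3—7 (4); add 7.
Step 3: frontier [2—3 13, 4—7 3] → take 4—7 (3); add 4.
Step 4: frontier [2—3 13, 1—4 5] → take 1—4 (5); add 1.
Step 5: frontier [1—6 2, 1—2 13, 2—3 13] → take 1—6 (2); add 6.
Step 6: frontier [1—2 13, 2—3 13, 2—6 5] → take 2—6 (5); add 2.
Vertex order: 3, 5, 7, 4, 1, 6, 2. The 4th vertex is 4.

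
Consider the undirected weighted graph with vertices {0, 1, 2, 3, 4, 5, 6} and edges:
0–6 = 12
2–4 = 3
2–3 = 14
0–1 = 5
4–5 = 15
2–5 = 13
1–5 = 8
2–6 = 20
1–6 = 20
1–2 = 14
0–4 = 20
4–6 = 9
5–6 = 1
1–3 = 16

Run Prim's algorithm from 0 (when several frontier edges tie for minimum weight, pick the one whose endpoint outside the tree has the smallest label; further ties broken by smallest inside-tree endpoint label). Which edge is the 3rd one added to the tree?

5-6

Prim's algorithm from 0:
Step 1: frontier [0–1 5, 0–6 12, 0–4 20] → take 0–1 (5); add 1.
Step 2: frontier [0–6 12, 0–4 20, 1–5 8, 1–2 14, 1–3 16, 1–6 20] → take 1–5 (8); add 5.
Step 3: frontier [0–6 12, 0–4 20, 1–2 14, 1–3 16, 1–6 20, 5–6 1, 2–5 13, 4–5 15] → take 5–6 (1); add 6.
Step 4: frontier [0–4 20, 1–2 14, 1–3 16, 2–5 13, 4–5 15, 4–6 9, 2–6 20] → take 4–6 (9); add 4.
Step 5: frontier [1–2 14, 1–3 16, 2–4 3, 2–5 13, 2–6 20] → take 2–4 (3); add 2.
Step 6: frontier [1–3 16, 2–3 14] → take 2–3 (14); add 3.
The 3rd edge added is 5–6.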